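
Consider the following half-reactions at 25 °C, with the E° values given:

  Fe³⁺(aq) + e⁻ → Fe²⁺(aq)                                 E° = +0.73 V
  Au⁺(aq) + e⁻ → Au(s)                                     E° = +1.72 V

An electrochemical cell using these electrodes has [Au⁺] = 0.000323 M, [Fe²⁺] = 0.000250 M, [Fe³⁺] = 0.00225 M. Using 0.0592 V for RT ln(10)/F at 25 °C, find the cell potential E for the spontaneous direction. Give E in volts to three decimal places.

Au⁺/Au is the cathode (higher E°), Fe³⁺/Fe²⁺ the anode: E°cell = +1.72 − (+0.73) = +0.99 V, n = 1.
Overall: Au⁺(aq) + Fe²⁺(aq) → Au(s) + Fe³⁺(aq)
Q = [Fe³⁺] / ([Au⁺]·[Fe²⁺]); log Q = 4.445.
E = E° − (0.0592/n) log Q = +0.99 − (0.0592/1)(4.445) = +0.727 V.

+0.727 V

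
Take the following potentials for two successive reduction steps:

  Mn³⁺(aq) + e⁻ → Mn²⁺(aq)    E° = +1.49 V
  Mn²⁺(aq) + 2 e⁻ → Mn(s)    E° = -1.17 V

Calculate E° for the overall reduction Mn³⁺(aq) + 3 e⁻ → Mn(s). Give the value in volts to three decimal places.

-0.283 V

Standard free energies of sequential steps add: ΔG°₃ = ΔG°₁ + ΔG°₂, so n₃E°₃ = n₁E°₁ + n₂E°₂.
E°₃ = (1×+1.49 + 2×-1.17) / 3 = (-0.850) / 3 = -0.283 V.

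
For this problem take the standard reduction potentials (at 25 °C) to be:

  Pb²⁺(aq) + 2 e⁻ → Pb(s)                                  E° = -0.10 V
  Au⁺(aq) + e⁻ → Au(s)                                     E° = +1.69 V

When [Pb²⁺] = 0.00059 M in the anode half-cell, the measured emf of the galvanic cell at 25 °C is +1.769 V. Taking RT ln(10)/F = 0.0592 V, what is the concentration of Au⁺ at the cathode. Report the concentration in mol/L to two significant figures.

0.011 M

Au⁺/Au is the cathode, Pb²⁺/Pb the anode: E°cell = +1.79 V, n = 2.
Overall reaction: 2 Au⁺(aq) + Pb(s) → 2 Au(s) + Pb²⁺(aq); Q = [Pb²⁺]^1/[Au⁺]^2.
From E = E° − (0.0592/n) log Q: log Q = (E° − E)·n/0.0592 = (+1.79 − (+1.769))·2/0.0592 = 0.7095.
So 2·log[Au⁺] = 1·log(0.00059) − log Q = -3.2291 − (0.7095) = -3.9386; log[Au⁺] = -3.9386 / 2 = -1.9693; [Au⁺] = 10^(-1.9693) ≈ 0.011 M.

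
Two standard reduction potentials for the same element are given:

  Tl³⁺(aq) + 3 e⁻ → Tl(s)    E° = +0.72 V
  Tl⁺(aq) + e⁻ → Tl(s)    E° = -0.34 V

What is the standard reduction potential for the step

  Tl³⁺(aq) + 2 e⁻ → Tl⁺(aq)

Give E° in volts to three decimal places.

Sequential free energies add, so n₃E°₃ = n₁E°₁ + n₂E°₂.
With n₃ = 3, and the known step contributing 1×(-0.34) V, the unknown satisfies 2·E° = 3×(+0.72) − 1×(-0.34) = +2.500.
E° = +2.500 / 2 = +1.250 V.

+1.250 V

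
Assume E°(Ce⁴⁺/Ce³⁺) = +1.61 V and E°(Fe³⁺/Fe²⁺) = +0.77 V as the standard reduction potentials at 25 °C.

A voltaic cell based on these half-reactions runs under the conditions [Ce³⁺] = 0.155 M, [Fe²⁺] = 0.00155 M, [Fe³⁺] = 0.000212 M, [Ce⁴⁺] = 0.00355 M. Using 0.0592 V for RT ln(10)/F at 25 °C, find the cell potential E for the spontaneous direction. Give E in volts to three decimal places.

+0.794 V

Ce⁴⁺/Ce³⁺ is the cathode (higher E°), Fe³⁺/Fe²⁺ the anode: E°cell = +1.61 − (+0.77) = +0.84 V, n = 1.
Overall: Ce⁴⁺(aq) + Fe²⁺(aq) → Ce³⁺(aq) + Fe³⁺(aq)
Q = [Ce³⁺]·[Fe³⁺] / ([Ce⁴⁺]·[Fe²⁺]); log Q = 0.776.
E = E° − (0.0592/n) log Q = +0.84 − (0.0592/1)(0.776) = +0.794 V.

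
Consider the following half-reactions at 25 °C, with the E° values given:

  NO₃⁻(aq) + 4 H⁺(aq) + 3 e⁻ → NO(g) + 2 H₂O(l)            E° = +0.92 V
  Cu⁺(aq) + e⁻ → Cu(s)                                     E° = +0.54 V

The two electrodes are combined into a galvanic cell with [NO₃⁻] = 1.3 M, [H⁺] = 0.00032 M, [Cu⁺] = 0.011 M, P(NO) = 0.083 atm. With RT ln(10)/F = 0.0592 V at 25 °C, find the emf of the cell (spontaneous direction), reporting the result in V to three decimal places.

NO₃⁻/NO is the cathode (higher E°), Cu⁺/Cu the anode: E°cell = +0.92 − (+0.54) = +0.38 V, n = 3.
Overall: NO₃⁻(aq) + 4 H⁺(aq) + 3 Cu(s) → NO(g) + 2 H₂O(l) + 3 Cu⁺(aq)
Q = P(NO)·[Cu⁺]^3 / ([NO₃⁻]·[H⁺]^4); log Q = 6.909.
E = E° − (0.0592/n) log Q = +0.38 − (0.0592/3)(6.909) = +0.244 V.

+0.244 V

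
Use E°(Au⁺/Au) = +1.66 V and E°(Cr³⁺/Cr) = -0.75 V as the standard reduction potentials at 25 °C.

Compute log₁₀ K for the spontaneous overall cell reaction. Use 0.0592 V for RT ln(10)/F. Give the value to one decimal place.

Cathode: Au⁺/Au; anode: Cr³⁺/Cr. E°cell = +2.41 V, n = 3.
log K = nE°cell / 0.0592 = (3)(+2.41) / 0.0592 = 122.1.

122.1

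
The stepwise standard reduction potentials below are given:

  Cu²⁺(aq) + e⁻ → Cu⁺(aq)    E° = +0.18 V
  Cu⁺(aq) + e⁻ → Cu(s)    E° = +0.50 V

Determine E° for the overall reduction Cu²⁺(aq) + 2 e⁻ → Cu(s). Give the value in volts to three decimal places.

Since ΔG° = −nFE° is additive over sequential reductions, n₃E°₃ = n₁E°₁ + n₂E°₂.
E°₃ = (1×+0.18 + 1×+0.50) / 2 = (+0.680) / 2 = +0.340 V.

+0.340 V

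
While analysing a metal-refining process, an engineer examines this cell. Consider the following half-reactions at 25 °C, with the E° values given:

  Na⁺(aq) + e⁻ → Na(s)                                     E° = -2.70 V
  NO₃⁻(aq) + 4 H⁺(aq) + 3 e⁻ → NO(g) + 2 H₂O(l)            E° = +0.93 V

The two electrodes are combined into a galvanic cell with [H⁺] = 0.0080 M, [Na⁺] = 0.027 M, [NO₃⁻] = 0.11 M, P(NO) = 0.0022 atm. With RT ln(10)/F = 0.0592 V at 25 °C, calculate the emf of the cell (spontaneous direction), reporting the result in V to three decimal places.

+3.591 V

NO₃⁻/NO is the cathode (higher E°), Na⁺/Na the anode: E°cell = +0.93 − (-2.70) = +3.63 V, n = 3.
Overall: NO₃⁻(aq) + 4 H⁺(aq) + 3 Na(s) → NO(g) + 2 H₂O(l) + 3 Na⁺(aq)
Q = P(NO)·[Na⁺]^3 / ([NO₃⁻]·[H⁺]^4); log Q = 1.983.
E = E° − (0.0592/n) log Q = +3.63 − (0.0592/3)(1.983) = +3.591 V.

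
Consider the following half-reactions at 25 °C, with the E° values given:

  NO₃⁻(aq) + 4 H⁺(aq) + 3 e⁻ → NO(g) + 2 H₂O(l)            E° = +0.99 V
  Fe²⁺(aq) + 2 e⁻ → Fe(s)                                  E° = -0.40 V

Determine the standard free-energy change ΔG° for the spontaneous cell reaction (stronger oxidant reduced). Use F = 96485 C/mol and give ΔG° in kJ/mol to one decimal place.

-804.7 kJ/mol

NO₃⁻/NO (E° = +0.99 V) is the cathode; Fe²⁺/Fe (E° = -0.40 V) is the anode, so E°cell = +1.39 V.
Balancing electrons gives n = 6 (lcm of 3 and 2).
ΔG° = −nFE° = −(6)(96485)(+1.39) = -804,685 J = -804.7 kJ/mol.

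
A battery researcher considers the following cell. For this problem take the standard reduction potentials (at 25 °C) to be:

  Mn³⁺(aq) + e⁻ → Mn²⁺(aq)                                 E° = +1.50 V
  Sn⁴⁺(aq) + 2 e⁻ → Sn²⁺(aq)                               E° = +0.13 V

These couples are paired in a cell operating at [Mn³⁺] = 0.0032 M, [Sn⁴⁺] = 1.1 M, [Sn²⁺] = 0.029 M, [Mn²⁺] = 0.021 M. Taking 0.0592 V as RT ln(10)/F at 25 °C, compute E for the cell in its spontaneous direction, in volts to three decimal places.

Mn³⁺/Mn²⁺ is the cathode (higher E°), Sn⁴⁺/Sn²⁺ the anode: E°cell = +1.50 − (+0.13) = +1.37 V, n = 2.
Overall: 2 Mn³⁺(aq) + Sn²⁺(aq) → 2 Mn²⁺(aq) + Sn⁴⁺(aq)
Q = [Mn²⁺]^2·[Sn⁴⁺] / ([Mn³⁺]^2·[Sn²⁺]); log Q = 3.213.
E = E° − (0.0592/n) log Q = +1.37 − (0.0592/2)(3.213) = +1.275 V.

+1.275 V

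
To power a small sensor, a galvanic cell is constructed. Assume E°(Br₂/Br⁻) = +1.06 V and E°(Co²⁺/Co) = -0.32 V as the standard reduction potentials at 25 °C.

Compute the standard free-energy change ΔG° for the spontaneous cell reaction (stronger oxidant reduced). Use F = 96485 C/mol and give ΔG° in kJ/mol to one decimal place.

-266.3 kJ/mol

Br₂/Br⁻ (E° = +1.06 V) is the cathode; Co²⁺/Co (E° = -0.32 V) is the anode, so E°cell = +1.38 V.
Balancing electrons gives n = 2 (lcm of 2 and 2).
ΔG° = −nFE° = −(2)(96485)(+1.38) = -266,299 J = -266.3 kJ/mol.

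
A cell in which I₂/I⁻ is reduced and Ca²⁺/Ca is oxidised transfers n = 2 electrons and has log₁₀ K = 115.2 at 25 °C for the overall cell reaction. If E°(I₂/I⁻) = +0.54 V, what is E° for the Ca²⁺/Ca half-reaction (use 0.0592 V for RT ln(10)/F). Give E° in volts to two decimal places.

-2.87 V

E°cell = (0.0592/n)·log K = (0.0592/2)(115.2) = +3.410 V.
Since I₂/I⁻ is the cathode and Ca²⁺/Ca the anode, E°cell = E°(I₂/I⁻) − E°(Ca²⁺/Ca).
So E°(Ca²⁺/Ca) = E°(I₂/I⁻) − E°cell = (+0.54) − (+3.410) = -2.87 V.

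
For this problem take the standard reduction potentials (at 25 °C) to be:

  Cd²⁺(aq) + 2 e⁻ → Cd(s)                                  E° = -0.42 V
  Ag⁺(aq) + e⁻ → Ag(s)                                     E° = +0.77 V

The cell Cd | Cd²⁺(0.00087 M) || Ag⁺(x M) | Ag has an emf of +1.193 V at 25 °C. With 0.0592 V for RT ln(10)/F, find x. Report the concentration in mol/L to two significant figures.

0.033 M

Ag⁺/Ag is the cathode, Cd²⁺/Cd the anode: E°cell = +1.19 V, n = 2.
Overall reaction: 2 Ag⁺(aq) + Cd(s) → 2 Ag(s) + Cd²⁺(aq); Q = [Cd²⁺]^1/[Ag⁺]^2.
From E = E° − (0.0592/n) log Q: log Q = (E° − E)·n/0.0592 = (+1.19 − (+1.193))·2/0.0592 = -0.1014.
So 2·log[Ag⁺] = 1·log(0.00087) − log Q = -3.0605 − (-0.1014) = -2.9591; log[Ag⁺] = -2.9591 / 2 = -1.4795; [Ag⁺] = 10^(-1.4795) ≈ 0.033 M.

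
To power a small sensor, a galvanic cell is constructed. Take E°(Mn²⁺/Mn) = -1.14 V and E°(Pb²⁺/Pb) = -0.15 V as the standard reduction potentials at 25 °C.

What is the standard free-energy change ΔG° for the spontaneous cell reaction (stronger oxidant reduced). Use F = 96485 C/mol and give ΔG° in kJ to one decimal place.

Pb²⁺/Pb (E° = -0.15 V) is the cathode; Mn²⁺/Mn (E° = -1.14 V) is the anode, so E°cell = +0.99 V.
Balancing electrons gives n = 2 (lcm of 2 and 2).
ΔG° = −nFE° = −(2)(96485)(+0.99) = -191,040 J = -191.0 kJ.

-191.0 kJ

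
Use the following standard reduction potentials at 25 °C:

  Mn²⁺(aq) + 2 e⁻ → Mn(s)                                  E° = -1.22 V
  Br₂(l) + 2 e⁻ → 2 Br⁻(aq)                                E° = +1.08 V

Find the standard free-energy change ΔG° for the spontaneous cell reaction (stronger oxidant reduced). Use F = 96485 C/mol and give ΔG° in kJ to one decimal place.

Br₂/Br⁻ (E° = +1.08 V) is the cathode; Mn²⁺/Mn (E° = -1.22 V) is the anode, so E°cell = +2.30 V.
Balancing electrons gives n = 2 (lcm of 2 and 2).
ΔG° = −nFE° = −(2)(96485)(+2.30) = -443,831 J = -443.8 kJ.

-443.8 kJ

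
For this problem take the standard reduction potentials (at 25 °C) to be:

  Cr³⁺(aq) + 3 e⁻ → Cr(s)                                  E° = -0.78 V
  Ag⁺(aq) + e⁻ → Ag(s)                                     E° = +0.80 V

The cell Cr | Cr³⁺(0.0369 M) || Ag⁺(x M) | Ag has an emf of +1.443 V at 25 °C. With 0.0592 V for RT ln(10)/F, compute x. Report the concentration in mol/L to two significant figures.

Ag⁺/Ag is the cathode, Cr³⁺/Cr the anode: E°cell = +1.58 V, n = 3.
Overall reaction: 3 Ag⁺(aq) + Cr(s) → 3 Ag(s) + Cr³⁺(aq); Q = [Cr³⁺]^1/[Ag⁺]^3.
From E = E° − (0.0592/n) log Q: log Q = (E° − E)·n/0.0592 = (+1.58 − (+1.443))·3/0.0592 = 6.9426.
So 3·log[Ag⁺] = 1·log(0.0369) − log Q = -1.4330 − (6.9426) = -8.3756; log[Ag⁺] = -8.3756 / 3 = -2.7919; [Ag⁺] = 10^(-2.7919) ≈ 0.0016 M.

0.0016 M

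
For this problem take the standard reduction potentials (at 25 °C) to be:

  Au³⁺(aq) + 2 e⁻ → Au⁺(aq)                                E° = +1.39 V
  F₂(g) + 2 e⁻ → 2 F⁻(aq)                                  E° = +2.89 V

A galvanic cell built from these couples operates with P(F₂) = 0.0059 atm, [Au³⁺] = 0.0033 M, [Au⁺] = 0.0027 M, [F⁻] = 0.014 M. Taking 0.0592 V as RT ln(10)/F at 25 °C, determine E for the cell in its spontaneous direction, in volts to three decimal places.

+1.541 V

F₂/F⁻ is the cathode (higher E°), Au³⁺/Au⁺ the anode: E°cell = +2.89 − (+1.39) = +1.50 V, n = 2.
Overall: F₂(g) + Au⁺(aq) → 2 F⁻(aq) + Au³⁺(aq)
Q = [F⁻]^2·[Au³⁺] / (P(F₂)·[Au⁺]); log Q = -1.391.
E = E° − (0.0592/n) log Q = +1.50 − (0.0592/2)(-1.391) = +1.541 V.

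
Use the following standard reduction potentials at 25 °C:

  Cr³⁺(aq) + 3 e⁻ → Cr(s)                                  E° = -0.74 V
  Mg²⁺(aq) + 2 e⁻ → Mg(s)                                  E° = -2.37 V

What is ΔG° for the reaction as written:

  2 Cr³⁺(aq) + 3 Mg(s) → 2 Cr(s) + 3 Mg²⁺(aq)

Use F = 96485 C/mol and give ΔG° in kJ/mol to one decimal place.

As written, Cr³⁺/Cr is reduced (cathode) and Mg²⁺/Mg is oxidised (anode), so E°cell = (-0.74) − (-2.37) = +1.63 V.
Balancing electrons gives n = 6.
ΔG° = −nFE° = −(6)(96485)(+1.63) = -943,623 J = -943.6 kJ/mol.

-943.6 kJ/mol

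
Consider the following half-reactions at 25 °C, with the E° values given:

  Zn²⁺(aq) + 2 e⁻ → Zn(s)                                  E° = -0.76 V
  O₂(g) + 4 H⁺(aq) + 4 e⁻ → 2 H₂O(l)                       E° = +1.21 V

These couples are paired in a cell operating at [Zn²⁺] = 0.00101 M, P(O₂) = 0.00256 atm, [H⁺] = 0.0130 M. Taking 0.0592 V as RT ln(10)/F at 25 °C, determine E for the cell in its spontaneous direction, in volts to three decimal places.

O₂/H₂O is the cathode (higher E°), Zn²⁺/Zn the anode: E°cell = +1.21 − (-0.76) = +1.97 V, n = 4.
Overall: O₂(g) + 4 H⁺(aq) + 2 Zn(s) → 2 H₂O(l) + 2 Zn²⁺(aq)
Q = [Zn²⁺]^2 / (P(O₂)·[H⁺]^4); log Q = 4.145.
E = E° − (0.0592/n) log Q = +1.97 − (0.0592/4)(4.145) = +1.909 V.

+1.909 V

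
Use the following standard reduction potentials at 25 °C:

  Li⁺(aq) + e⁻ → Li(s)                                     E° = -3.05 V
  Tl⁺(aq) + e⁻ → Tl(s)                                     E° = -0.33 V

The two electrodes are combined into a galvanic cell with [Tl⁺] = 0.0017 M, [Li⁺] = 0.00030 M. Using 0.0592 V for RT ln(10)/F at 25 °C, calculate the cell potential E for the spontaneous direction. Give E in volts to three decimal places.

+2.765 V

Tl⁺/Tl is the cathode (higher E°), Li⁺/Li the anode: E°cell = -0.33 − (-3.05) = +2.72 V, n = 1.
Overall: Tl⁺(aq) + Li(s) → Tl(s) + Li⁺(aq)
Q = [Li⁺] / ([Tl⁺]); log Q = -0.753.
E = E° − (0.0592/n) log Q = +2.72 − (0.0592/1)(-0.753) = +2.765 V.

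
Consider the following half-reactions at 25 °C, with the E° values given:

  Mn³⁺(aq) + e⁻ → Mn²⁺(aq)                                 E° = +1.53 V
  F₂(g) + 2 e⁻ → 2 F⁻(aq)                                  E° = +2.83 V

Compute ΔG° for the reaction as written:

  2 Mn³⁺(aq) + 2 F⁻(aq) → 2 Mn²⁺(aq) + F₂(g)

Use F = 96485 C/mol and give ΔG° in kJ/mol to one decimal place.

+250.9 kJ/mol

As written, Mn³⁺/Mn²⁺ is reduced (cathode) and F₂/F⁻ is oxidised (anode), so E°cell = (+1.53) − (+2.83) = -1.30 V.
Balancing electrons gives n = 2.
ΔG° = −nFE° = −(2)(96485)(-1.30) = 250,861 J = +250.9 kJ/mol.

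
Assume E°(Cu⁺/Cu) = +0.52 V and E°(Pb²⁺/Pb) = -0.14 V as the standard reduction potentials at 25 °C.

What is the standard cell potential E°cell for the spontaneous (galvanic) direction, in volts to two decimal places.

+0.66 V

The Cu⁺/Cu couple has the higher reduction potential, so it is the cathode; Pb²⁺/Pb is oxidised at the anode.
E°cell = E°(cathode) − E°(anode) = (+0.52) − (-0.14) = +0.66 V.
Since E°cell > 0, the reaction is spontaneous under standard conditions.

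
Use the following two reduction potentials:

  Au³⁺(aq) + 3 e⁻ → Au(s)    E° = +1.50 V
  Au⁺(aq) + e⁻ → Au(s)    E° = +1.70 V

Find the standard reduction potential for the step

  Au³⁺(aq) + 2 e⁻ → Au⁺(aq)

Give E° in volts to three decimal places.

+1.400 V

Sequential free energies add, so n₃E°₃ = n₁E°₁ + n₂E°₂.
With n₃ = 3, and the known step contributing 1×(+1.70) V, the unknown satisfies 2·E° = 3×(+1.50) − 1×(+1.70) = +2.800.
E° = +2.800 / 2 = +1.400 V.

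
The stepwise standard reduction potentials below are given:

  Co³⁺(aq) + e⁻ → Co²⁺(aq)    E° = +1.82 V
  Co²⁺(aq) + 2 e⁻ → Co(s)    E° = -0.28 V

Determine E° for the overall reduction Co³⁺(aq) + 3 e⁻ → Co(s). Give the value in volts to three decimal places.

Since ΔG° = −nFE° is additive over sequential reductions, n₃E°₃ = n₁E°₁ + n₂E°₂.
E°₃ = (1×+1.82 + 2×-0.28) / 3 = (+1.260) / 3 = +0.420 V.

+0.420 V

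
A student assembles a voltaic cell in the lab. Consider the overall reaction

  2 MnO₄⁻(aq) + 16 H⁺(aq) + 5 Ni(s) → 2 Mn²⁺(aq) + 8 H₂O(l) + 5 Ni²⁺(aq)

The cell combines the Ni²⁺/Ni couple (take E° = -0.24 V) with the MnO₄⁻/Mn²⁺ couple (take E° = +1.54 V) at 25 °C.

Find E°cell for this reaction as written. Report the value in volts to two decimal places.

+1.78 V

The MnO₄⁻/Mn²⁺ couple has the higher reduction potential, so it is the cathode; Ni²⁺/Ni is oxidised at the anode.
E°cell = E°(cathode) − E°(anode) = (+1.54) − (-0.24) = +1.78 V.
Since E°cell > 0, the reaction is spontaneous under standard conditions.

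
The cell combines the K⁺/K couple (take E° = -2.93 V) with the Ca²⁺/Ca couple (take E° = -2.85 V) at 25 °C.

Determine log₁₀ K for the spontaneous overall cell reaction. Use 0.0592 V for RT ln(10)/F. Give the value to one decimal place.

Cathode: Ca²⁺/Ca; anode: K⁺/K. E°cell = +0.08 V, n = 2.
log K = nE°cell / 0.0592 = (2)(+0.08) / 0.0592 = 2.7.

2.7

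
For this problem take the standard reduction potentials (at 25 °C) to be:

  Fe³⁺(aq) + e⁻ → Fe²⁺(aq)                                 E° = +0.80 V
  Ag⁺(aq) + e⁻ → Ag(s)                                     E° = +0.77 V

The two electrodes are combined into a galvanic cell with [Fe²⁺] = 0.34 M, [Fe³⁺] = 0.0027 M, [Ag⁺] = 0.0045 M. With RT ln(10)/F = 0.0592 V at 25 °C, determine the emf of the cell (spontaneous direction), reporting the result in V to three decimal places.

Fe³⁺/Fe²⁺ is the cathode (higher E°), Ag⁺/Ag the anode: E°cell = +0.80 − (+0.77) = +0.03 V, n = 1.
Overall: Fe³⁺(aq) + Ag(s) → Fe²⁺(aq) + Ag⁺(aq)
Q = [Fe²⁺]·[Ag⁺] / ([Fe³⁺]); log Q = -0.247.
E = E° − (0.0592/n) log Q = +0.03 − (0.0592/1)(-0.247) = +0.045 V.

+0.045 V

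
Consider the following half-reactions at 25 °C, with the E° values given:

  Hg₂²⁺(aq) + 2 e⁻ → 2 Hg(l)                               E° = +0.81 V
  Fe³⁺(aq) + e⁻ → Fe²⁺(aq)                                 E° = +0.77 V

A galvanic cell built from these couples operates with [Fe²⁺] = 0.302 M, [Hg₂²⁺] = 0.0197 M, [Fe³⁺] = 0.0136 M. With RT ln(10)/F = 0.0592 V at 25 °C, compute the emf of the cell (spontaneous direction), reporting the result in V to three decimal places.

Hg₂²⁺/Hg is the cathode (higher E°), Fe³⁺/Fe²⁺ the anode: E°cell = +0.81 − (+0.77) = +0.04 V, n = 2.
Overall: Hg₂²⁺(aq) + 2 Fe²⁺(aq) → 2 Hg(l) + 2 Fe³⁺(aq)
Q = [Fe³⁺]^2 / ([Hg₂²⁺]·[Fe²⁺]^2); log Q = -0.987.
E = E° − (0.0592/n) log Q = +0.04 − (0.0592/2)(-0.987) = +0.069 V.

+0.069 V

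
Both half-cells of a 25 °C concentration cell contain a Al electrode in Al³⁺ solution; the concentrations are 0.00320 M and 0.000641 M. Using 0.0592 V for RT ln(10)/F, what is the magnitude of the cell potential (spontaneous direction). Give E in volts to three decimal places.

For a concentration cell E°cell = 0. The 0.00320 M side is the cathode (reduction is favoured where [Al³⁺] is higher).
With n = 3, E = −(0.0592/3) log([Al³⁺]ₐₙ/[Al³⁺]꜀ₐₜ) = −(0.0592/3) log(0.000641/0.0032) = −(0.0592/3)(-0.698) = +0.014 V.

+0.014 V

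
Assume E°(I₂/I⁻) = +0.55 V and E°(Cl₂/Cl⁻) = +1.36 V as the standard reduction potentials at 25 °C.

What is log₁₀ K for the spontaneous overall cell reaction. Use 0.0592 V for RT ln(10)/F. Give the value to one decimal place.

27.4

Cathode: Cl₂/Cl⁻; anode: I₂/I⁻. E°cell = +0.81 V, n = 2.
log K = nE°cell / 0.0592 = (2)(+0.81) / 0.0592 = 27.4.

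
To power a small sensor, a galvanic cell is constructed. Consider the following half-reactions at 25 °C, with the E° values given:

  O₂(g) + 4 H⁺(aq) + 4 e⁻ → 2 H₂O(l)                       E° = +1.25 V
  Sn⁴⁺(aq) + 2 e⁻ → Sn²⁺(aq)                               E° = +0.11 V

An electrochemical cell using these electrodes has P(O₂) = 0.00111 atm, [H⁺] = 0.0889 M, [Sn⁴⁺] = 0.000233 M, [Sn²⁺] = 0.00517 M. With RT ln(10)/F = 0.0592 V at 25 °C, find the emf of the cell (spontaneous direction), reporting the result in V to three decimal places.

O₂/H₂O is the cathode (higher E°), Sn⁴⁺/Sn²⁺ the anode: E°cell = +1.25 − (+0.11) = +1.14 V, n = 4.
Overall: O₂(g) + 4 H⁺(aq) + 2 Sn²⁺(aq) → 2 H₂O(l) + 2 Sn⁴⁺(aq)
Q = [Sn⁴⁺]^2 / (P(O₂)·[H⁺]^4·[Sn²⁺]^2); log Q = 4.467.
E = E° − (0.0592/n) log Q = +1.14 − (0.0592/4)(4.467) = +1.074 V.

+1.074 V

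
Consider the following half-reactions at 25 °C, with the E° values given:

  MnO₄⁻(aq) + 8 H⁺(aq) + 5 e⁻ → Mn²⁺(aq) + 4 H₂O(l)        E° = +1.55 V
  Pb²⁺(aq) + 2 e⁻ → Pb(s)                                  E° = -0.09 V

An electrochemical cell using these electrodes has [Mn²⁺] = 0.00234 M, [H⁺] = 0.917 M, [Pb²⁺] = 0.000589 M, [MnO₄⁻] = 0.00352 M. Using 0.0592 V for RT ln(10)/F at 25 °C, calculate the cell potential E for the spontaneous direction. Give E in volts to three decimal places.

MnO₄⁻/Mn²⁺ is the cathode (higher E°), Pb²⁺/Pb the anode: E°cell = +1.55 − (-0.09) = +1.64 V, n = 10.
Overall: 2 MnO₄⁻(aq) + 16 H⁺(aq) + 5 Pb(s) → 2 Mn²⁺(aq) + 8 H₂O(l) + 5 Pb²⁺(aq)
Q = [Mn²⁺]^2·[Pb²⁺]^5 / ([MnO₄⁻]^2·[H⁺]^16); log Q = -15.902.
E = E° − (0.0592/n) log Q = +1.64 − (0.0592/10)(-15.902) = +1.734 V.

+1.734 V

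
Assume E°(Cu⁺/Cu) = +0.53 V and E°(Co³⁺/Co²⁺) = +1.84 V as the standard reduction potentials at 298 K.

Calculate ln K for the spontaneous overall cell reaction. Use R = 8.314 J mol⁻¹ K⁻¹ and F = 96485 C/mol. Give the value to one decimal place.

Cathode: Co³⁺/Co²⁺; anode: Cu⁺/Cu. E°cell = (+1.84) − (+0.53) = +1.31 V, with n = 1.
ΔG° = −nFE° = −RT ln K, so ln K = nFE°/(RT) = (1)(96485)(+1.31) / ((8.314)(298)) = 51.016.

51.0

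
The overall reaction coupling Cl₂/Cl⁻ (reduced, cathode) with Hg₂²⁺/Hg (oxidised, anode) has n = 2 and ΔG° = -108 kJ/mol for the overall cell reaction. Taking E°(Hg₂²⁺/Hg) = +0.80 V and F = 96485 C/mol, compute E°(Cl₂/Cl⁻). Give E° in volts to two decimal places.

+1.36 V

E°cell = −ΔG°/(nF) = −(-108×10³)/((2)(96485)) = +0.560 V.
Since Cl₂/Cl⁻ is the cathode and Hg₂²⁺/Hg the anode, E°cell = E°(Cl₂/Cl⁻) − E°(Hg₂²⁺/Hg).
So E°(Cl₂/Cl⁻) = E°cell + E°(Hg₂²⁺/Hg) = +0.560 + (+0.80) = +1.36 V.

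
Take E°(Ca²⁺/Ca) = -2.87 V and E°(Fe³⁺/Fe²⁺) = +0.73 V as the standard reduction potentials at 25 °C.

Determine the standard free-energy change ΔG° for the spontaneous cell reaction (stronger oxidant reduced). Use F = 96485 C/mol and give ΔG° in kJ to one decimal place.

-694.7 kJ

Fe³⁺/Fe²⁺ (E° = +0.73 V) is the cathode; Ca²⁺/Ca (E° = -2.87 V) is the anode, so E°cell = +3.60 V.
Balancing electrons gives n = 2 (lcm of 1 and 2).
ΔG° = −nFE° = −(2)(96485)(+3.60) = -694,692 J = -694.7 kJ.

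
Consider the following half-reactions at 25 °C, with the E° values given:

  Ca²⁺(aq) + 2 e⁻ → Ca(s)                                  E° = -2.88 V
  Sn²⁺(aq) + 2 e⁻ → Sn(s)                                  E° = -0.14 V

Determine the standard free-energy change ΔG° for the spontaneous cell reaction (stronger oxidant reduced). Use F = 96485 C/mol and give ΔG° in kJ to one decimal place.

-528.7 kJ

Sn²⁺/Sn (E° = -0.14 V) is the cathode; Ca²⁺/Ca (E° = -2.88 V) is the anode, so E°cell = +2.74 V.
Balancing electrons gives n = 2 (lcm of 2 and 2).
ΔG° = −nFE° = −(2)(96485)(+2.74) = -528,738 J = -528.7 kJ.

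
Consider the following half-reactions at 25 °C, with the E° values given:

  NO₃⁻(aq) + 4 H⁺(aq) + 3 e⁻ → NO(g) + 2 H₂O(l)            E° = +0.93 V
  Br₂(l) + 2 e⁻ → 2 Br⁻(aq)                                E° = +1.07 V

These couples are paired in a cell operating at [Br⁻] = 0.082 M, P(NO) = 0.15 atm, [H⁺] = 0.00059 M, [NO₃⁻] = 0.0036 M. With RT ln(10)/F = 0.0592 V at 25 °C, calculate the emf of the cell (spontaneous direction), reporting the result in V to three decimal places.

Br₂/Br⁻ is the cathode (higher E°), NO₃⁻/NO the anode: E°cell = +1.07 − (+0.93) = +0.14 V, n = 6.
Overall: 3 Br₂(l) + 2 NO(g) + 4 H₂O(l) → 6 Br⁻(aq) + 2 NO₃⁻(aq) + 8 H⁺(aq)
Q = [Br⁻]^6·[NO₃⁻]^2·[H⁺]^8 / (P(NO)^2); log Q = -35.590.
E = E° − (0.0592/n) log Q = +0.14 − (0.0592/6)(-35.590) = +0.491 V.

+0.491 V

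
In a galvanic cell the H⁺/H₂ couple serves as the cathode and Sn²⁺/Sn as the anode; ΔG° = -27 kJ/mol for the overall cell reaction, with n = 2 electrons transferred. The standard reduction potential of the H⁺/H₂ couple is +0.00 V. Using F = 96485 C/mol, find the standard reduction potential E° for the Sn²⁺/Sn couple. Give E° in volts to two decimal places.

E°cell = −ΔG°/(nF) = −(-27×10³)/((2)(96485)) = +0.140 V.
Since H⁺/H₂ is the cathode and Sn²⁺/Sn the anode, E°cell = E°(H⁺/H₂) − E°(Sn²⁺/Sn).
So E°(Sn²⁺/Sn) = E°(H⁺/H₂) − E°cell = (+0.00) − (+0.140) = -0.14 V.

-0.14 V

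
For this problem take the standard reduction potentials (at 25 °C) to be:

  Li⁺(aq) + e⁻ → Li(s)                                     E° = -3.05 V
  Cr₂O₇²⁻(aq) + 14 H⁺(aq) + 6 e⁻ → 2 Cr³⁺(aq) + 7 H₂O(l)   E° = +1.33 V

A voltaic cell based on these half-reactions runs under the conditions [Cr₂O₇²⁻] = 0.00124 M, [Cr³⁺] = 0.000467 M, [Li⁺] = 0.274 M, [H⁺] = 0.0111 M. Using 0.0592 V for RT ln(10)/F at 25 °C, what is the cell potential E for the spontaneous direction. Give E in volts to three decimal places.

+4.180 V

Cr₂O₇²⁻/Cr³⁺ is the cathode (higher E°), Li⁺/Li the anode: E°cell = +1.33 − (-3.05) = +4.38 V, n = 6.
Overall: Cr₂O₇²⁻(aq) + 14 H⁺(aq) + 6 Li(s) → 2 Cr³⁺(aq) + 7 H₂O(l) + 6 Li⁺(aq)
Q = [Cr³⁺]^2·[Li⁺]^6 / ([Cr₂O₇²⁻]·[H⁺]^14); log Q = 20.237.
E = E° − (0.0592/n) log Q = +4.38 − (0.0592/6)(20.237) = +4.180 V.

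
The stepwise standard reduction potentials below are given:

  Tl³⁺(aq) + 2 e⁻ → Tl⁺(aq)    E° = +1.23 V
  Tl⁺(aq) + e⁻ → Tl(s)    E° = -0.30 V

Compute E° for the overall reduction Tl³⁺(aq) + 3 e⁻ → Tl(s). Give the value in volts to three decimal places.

+0.720 V

Adding the free-energy changes (−nFE°) of the two steps gives −n₃FE°₃ = −n₁FE°₁ − n₂FE°₂.
E°₃ = (2×+1.23 + 1×-0.30) / 3 = (+2.160) / 3 = +0.720 V.
E° values themselves are not directly additive — weighting by electron count is essential.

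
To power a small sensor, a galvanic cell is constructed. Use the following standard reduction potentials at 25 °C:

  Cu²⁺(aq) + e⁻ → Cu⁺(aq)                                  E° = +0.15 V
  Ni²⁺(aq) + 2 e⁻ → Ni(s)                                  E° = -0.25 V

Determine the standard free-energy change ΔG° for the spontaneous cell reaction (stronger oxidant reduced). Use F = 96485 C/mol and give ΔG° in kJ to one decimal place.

-77.2 kJ

Cu²⁺/Cu⁺ (E° = +0.15 V) is the cathode; Ni²⁺/Ni (E° = -0.25 V) is the anode, so E°cell = +0.40 V.
Balancing electrons gives n = 2 (lcm of 1 and 2).
ΔG° = −nFE° = −(2)(96485)(+0.40) = -77,188 J = -77.2 kJ.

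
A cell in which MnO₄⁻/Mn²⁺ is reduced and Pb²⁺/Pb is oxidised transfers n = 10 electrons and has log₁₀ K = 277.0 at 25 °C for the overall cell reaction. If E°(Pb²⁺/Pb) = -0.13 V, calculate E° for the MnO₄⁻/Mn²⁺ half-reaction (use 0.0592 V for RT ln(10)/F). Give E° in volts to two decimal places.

E°cell = (0.0592/n)·log K = (0.0592/10)(277.0) = +1.640 V.
Since MnO₄⁻/Mn²⁺ is the cathode and Pb²⁺/Pb the anode, E°cell = E°(MnO₄⁻/Mn²⁺) − E°(Pb²⁺/Pb).
So E°(MnO₄⁻/Mn²⁺) = E°cell + E°(Pb²⁺/Pb) = +1.640 + (-0.13) = +1.51 V.

+1.51 V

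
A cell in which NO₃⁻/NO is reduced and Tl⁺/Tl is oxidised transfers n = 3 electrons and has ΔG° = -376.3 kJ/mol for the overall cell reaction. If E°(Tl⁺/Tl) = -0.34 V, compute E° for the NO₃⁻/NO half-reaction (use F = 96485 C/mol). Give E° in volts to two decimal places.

E°cell = −ΔG°/(nF) = −(-376.3×10³)/((3)(96485)) = +1.300 V.
Since NO₃⁻/NO is the cathode and Tl⁺/Tl the anode, E°cell = E°(NO₃⁻/NO) − E°(Tl⁺/Tl).
So E°(NO₃⁻/NO) = E°cell + E°(Tl⁺/Tl) = +1.300 + (-0.34) = +0.96 V.

+0.96 V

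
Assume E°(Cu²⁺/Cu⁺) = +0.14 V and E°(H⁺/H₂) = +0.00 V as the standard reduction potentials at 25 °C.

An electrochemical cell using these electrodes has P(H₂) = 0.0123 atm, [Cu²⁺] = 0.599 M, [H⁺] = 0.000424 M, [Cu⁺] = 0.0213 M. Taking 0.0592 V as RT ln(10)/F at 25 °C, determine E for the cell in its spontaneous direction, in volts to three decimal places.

Cu²⁺/Cu⁺ is the cathode (higher E°), H⁺/H₂ the anode: E°cell = +0.14 − (+0.00) = +0.14 V, n = 2.
Overall: 2 Cu²⁺(aq) + H₂(g) → 2 Cu⁺(aq) + 2 H⁺(aq)
Q = [Cu⁺]^2·[H⁺]^2 / ([Cu²⁺]^2·P(H₂)); log Q = -7.733.
E = E° − (0.0592/n) log Q = +0.14 − (0.0592/2)(-7.733) = +0.369 V.

+0.369 V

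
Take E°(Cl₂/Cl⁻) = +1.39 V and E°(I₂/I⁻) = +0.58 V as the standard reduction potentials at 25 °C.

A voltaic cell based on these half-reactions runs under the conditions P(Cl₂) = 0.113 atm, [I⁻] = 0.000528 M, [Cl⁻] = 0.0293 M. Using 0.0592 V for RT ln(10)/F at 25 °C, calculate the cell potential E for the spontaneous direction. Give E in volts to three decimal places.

Cl₂/Cl⁻ is the cathode (higher E°), I₂/I⁻ the anode: E°cell = +1.39 − (+0.58) = +0.81 V, n = 2.
Overall: Cl₂(g) + 2 I⁻(aq) → 2 Cl⁻(aq) + I₂(s)
Q = [Cl⁻]^2 / (P(Cl₂)·[I⁻]^2); log Q = 4.435.
E = E° − (0.0592/n) log Q = +0.81 − (0.0592/2)(4.435) = +0.679 V.

+0.679 V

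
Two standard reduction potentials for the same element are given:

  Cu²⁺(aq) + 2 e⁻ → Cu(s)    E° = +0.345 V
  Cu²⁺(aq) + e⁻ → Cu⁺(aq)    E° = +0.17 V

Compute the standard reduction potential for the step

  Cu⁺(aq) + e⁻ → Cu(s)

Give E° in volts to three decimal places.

+0.520 V

Sequential free energies add, so n₃E°₃ = n₁E°₁ + n₂E°₂.
With n₃ = 2, and the known step contributing 1×(+0.17) V, the unknown satisfies 1·E° = 2×(+0.345) − 1×(+0.17) = +0.520.
E° = +0.520 / 1 = +0.520 V.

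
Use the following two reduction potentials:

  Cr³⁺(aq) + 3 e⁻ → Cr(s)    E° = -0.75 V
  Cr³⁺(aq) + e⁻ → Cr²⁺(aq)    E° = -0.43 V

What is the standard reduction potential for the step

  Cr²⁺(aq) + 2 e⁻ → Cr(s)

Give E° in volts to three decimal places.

Sequential free energies add, so n₃E°₃ = n₁E°₁ + n₂E°₂.
With n₃ = 3, and the known step contributing 1×(-0.43) V, the unknown satisfies 2·E° = 3×(-0.75) − 1×(-0.43) = -1.820.
E° = -1.820 / 2 = -0.910 V.

-0.910 V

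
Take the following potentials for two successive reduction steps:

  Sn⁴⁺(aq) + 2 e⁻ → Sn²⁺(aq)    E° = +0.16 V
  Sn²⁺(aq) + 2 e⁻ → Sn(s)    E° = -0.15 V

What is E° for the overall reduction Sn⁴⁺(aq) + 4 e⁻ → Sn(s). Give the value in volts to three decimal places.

Adding the free-energy changes (−nFE°) of the two steps gives −n₃FE°₃ = −n₁FE°₁ − n₂FE°₂.
E°₃ = (2×+0.16 + 2×-0.15) / 4 = (+0.020) / 4 = +0.005 V.

+0.005 V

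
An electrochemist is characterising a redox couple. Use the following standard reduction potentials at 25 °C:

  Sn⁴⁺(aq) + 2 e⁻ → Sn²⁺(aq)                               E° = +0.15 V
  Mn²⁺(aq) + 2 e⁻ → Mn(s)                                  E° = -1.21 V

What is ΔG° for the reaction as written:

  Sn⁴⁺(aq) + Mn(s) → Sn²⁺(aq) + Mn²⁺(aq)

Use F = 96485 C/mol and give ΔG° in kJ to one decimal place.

-262.4 kJ

As written, Sn⁴⁺/Sn²⁺ is reduced (cathode) and Mn²⁺/Mn is oxidised (anode), so E°cell = (+0.15) − (-1.21) = +1.36 V.
Balancing electrons gives n = 2.
ΔG° = −nFE° = −(2)(96485)(+1.36) = -262,439 J = -262.4 kJ.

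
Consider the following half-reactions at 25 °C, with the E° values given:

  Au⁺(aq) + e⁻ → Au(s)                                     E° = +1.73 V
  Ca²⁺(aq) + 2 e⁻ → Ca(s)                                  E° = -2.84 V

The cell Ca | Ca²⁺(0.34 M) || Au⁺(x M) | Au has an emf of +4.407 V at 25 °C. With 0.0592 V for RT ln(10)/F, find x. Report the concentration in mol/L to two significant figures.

Au⁺/Au is the cathode, Ca²⁺/Ca the anode: E°cell = +4.57 V, n = 2.
Overall reaction: 2 Au⁺(aq) + Ca(s) → 2 Au(s) + Ca²⁺(aq); Q = [Ca²⁺]^1/[Au⁺]^2.
From E = E° − (0.0592/n) log Q: log Q = (E° − E)·n/0.0592 = (+4.57 − (+4.407))·2/0.0592 = 5.5068.
So 2·log[Au⁺] = 1·log(0.34) − log Q = -0.4685 − (5.5068) = -5.9753; log[Au⁺] = -5.9753 / 2 = -2.9876; [Au⁺] = 10^(-2.9876) ≈ 0.0010 M.

0.0010 M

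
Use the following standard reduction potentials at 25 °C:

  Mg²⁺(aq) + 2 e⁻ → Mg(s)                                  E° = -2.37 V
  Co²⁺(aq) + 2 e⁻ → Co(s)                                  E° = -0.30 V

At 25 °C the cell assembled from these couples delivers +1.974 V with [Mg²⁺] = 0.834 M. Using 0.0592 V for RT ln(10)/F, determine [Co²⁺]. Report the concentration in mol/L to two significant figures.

0.00048 M

Co²⁺/Co is the cathode, Mg²⁺/Mg the anode: E°cell = +2.07 V, n = 2.
Overall reaction: Co²⁺(aq) + Mg(s) → Co(s) + Mg²⁺(aq); Q = [Mg²⁺]^1/[Co²⁺]^1.
From E = E° − (0.0592/n) log Q: log Q = (E° − E)·n/0.0592 = (+2.07 − (+1.974))·2/0.0592 = 3.2432.
So 1·log[Co²⁺] = 1·log(0.834) − log Q = -0.0788 − (3.2432) = -3.3220; [Co²⁺] = 10^(-3.3220) ≈ 0.00048 M.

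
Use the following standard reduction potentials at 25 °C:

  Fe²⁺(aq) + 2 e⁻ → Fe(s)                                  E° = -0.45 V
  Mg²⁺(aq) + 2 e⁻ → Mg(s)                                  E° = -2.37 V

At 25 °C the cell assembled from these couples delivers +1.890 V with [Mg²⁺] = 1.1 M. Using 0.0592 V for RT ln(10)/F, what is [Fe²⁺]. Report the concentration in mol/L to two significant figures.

0.11 M

Fe²⁺/Fe is the cathode, Mg²⁺/Mg the anode: E°cell = +1.92 V, n = 2.
Overall reaction: Fe²⁺(aq) + Mg(s) → Fe(s) + Mg²⁺(aq); Q = [Mg²⁺]^1/[Fe²⁺]^1.
From E = E° − (0.0592/n) log Q: log Q = (E° − E)·n/0.0592 = (+1.92 − (+1.890))·2/0.0592 = 1.0135.
So 1·log[Fe²⁺] = 1·log(1.1) − log Q = 0.0414 − (1.0135) = -0.9721; [Fe²⁺] = 10^(-0.9721) ≈ 0.11 M.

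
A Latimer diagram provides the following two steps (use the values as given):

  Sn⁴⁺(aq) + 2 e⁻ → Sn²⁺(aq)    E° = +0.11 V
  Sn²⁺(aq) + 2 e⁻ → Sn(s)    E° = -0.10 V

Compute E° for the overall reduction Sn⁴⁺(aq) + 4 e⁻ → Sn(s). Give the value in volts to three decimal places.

+0.005 V

Adding the free-energy changes (−nFE°) of the two steps gives −n₃FE°₃ = −n₁FE°₁ − n₂FE°₂.
E°₃ = (2×+0.11 + 2×-0.10) / 4 = (+0.020) / 4 = +0.005 V.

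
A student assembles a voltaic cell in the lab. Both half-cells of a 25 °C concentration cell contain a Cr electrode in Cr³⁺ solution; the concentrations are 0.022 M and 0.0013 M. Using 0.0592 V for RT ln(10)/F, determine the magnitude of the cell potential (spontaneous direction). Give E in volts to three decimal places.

For a concentration cell E°cell = 0. The 0.022 M side is the cathode (reduction is favoured where [Cr³⁺] is higher).
With n = 3, E = −(0.0592/3) log([Cr³⁺]ₐₙ/[Cr³⁺]꜀ₐₜ) = −(0.0592/3) log(0.0013/0.022) = −(0.0592/3)(-1.228) = +0.024 V.

+0.024 V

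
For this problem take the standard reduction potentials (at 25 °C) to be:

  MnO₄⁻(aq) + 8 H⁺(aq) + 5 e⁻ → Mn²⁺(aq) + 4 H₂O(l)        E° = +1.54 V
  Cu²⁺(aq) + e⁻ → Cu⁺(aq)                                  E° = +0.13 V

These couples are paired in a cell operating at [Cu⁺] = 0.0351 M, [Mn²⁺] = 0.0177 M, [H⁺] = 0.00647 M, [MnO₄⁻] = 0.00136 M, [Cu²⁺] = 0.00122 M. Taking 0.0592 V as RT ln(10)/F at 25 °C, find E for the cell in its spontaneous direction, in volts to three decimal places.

+1.276 V

MnO₄⁻/Mn²⁺ is the cathode (higher E°), Cu²⁺/Cu⁺ the anode: E°cell = +1.54 − (+0.13) = +1.41 V, n = 5.
Overall: MnO₄⁻(aq) + 8 H⁺(aq) + 5 Cu⁺(aq) → Mn²⁺(aq) + 4 H₂O(l) + 5 Cu²⁺(aq)
Q = [Mn²⁺]·[Cu²⁺]^5 / ([MnO₄⁻]·[H⁺]^8·[Cu⁺]^5); log Q = 11.332.
E = E° − (0.0592/n) log Q = +1.41 − (0.0592/5)(11.332) = +1.276 V.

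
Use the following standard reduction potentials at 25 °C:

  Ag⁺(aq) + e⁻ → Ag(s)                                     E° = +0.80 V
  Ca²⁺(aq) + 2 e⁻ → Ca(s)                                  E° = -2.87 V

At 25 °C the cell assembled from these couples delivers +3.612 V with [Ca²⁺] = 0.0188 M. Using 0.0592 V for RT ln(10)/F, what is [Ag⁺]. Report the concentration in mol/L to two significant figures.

0.014 M

Ag⁺/Ag is the cathode, Ca²⁺/Ca the anode: E°cell = +3.67 V, n = 2.
Overall reaction: 2 Ag⁺(aq) + Ca(s) → 2 Ag(s) + Ca²⁺(aq); Q = [Ca²⁺]^1/[Ag⁺]^2.
From E = E° − (0.0592/n) log Q: log Q = (E° − E)·n/0.0592 = (+3.67 − (+3.612))·2/0.0592 = 1.9595.
So 2·log[Ag⁺] = 1·log(0.0188) − log Q = -1.7258 − (1.9595) = -3.6853; log[Ag⁺] = -3.6853 / 2 = -1.8426; [Ag⁺] = 10^(-1.8426) ≈ 0.014 M.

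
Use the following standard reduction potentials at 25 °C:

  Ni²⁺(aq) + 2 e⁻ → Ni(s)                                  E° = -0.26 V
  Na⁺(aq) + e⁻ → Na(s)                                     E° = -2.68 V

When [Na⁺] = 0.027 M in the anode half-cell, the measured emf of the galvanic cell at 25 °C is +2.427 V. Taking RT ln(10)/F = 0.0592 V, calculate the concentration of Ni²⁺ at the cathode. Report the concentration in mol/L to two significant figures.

Ni²⁺/Ni is the cathode, Na⁺/Na the anode: E°cell = +2.42 V, n = 2.
Overall reaction: Ni²⁺(aq) + 2 Na(s) → Ni(s) + 2 Na⁺(aq); Q = [Na⁺]^2/[Ni²⁺]^1.
From E = E° − (0.0592/n) log Q: log Q = (E° − E)·n/0.0592 = (+2.42 − (+2.427))·2/0.0592 = -0.2365.
So 1·log[Ni²⁺] = 2·log(0.027) − log Q = -3.1373 − (-0.2365) = -2.9008; [Ni²⁺] = 10^(-2.9008) ≈ 0.0013 M.

0.0013 M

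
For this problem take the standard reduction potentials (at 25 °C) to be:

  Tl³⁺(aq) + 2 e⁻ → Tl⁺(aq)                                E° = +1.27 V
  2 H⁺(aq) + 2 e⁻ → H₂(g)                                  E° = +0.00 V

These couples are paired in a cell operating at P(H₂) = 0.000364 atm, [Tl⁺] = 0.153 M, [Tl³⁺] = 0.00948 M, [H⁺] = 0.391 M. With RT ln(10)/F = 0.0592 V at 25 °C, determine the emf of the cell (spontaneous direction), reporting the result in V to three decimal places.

Tl³⁺/Tl⁺ is the cathode (higher E°), H⁺/H₂ the anode: E°cell = +1.27 − (+0.00) = +1.27 V, n = 2.
Overall: Tl³⁺(aq) + H₂(g) → Tl⁺(aq) + 2 H⁺(aq)
Q = [Tl⁺]·[H⁺]^2 / ([Tl³⁺]·P(H₂)); log Q = 3.831.
E = E° − (0.0592/n) log Q = +1.27 − (0.0592/2)(3.831) = +1.157 V.

+1.157 V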